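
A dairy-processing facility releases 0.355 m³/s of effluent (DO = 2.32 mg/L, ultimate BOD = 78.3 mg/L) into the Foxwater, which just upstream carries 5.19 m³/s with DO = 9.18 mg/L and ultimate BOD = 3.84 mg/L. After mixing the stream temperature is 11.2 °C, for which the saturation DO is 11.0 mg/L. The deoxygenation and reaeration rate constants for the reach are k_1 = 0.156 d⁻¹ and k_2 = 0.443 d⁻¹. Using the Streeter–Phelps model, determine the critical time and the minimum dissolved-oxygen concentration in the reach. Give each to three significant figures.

t_c ≈ 1.34 d; minimum DO ≈ 8.54 mg/L

Mixed DO = (5.19×9.18 + 0.355×2.32)/(5.19+0.355) = 48.47/5.545 = 8.741 mg/L.
Mixed L₀ = (5.19×3.84 + 0.355×78.3)/(5.545) = 47.73/5.545 = 8.607 mg/L.
Initial deficit D₀ = C_s − DO₀ = 11.0 − 8.741 = 2.259 mg/L.
t_c = (1/0.2870) ln[(0.443/0.156)(1 − 2.259×0.2870/(0.156×8.607))] = 3.484 × ln(1.468) = 1.339 d.
D_c = (0.156/0.443) × 8.607 × e^(−0.156×1.339) = 0.3521 × 8.607 × 0.8115 = 2.460 mg/L.
Minimum DO = 11.0 − 2.460 = 8.540 mg/L.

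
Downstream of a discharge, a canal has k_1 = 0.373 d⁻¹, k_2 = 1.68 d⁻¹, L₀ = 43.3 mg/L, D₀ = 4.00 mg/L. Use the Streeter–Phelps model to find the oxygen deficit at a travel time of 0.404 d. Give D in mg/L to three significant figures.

D ≈ 6.39 mg/L

k_1 L₀/(k_2−k_1) = 0.373×43.3/(1.68−0.373) = 16.15/1.307 = 12.36 mg/L.
e^(−k_1 t) = e^(−0.373×0.4040) = 0.8601; e^(−k_2 t) = e^(−1.68×0.4040) = 0.5073.
D = 12.36 × (0.8601 − 0.5073) + 4.00 × 0.5073 = 4.360 + 2.029 = 6.389 mg/L.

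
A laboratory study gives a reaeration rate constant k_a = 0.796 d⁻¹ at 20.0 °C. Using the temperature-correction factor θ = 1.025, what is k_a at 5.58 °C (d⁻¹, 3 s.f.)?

k_a(T₂) = k_a(T₁) · θ^(T₂−T₁) = 0.796 × 1.025^(5.58−20.0)
= 0.796 × 1.025^-14.4 = 0.796 × 0.7004 = 0.5575 d⁻¹.

k_a ≈ 0.558 d⁻¹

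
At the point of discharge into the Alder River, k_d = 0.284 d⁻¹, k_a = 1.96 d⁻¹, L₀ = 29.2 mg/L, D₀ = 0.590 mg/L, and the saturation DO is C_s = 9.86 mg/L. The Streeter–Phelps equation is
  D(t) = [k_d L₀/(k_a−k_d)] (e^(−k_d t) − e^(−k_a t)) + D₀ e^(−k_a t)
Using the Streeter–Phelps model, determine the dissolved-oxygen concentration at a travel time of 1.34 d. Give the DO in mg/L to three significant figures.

k_d L₀/(k_a−k_d) = 0.284×29.2/(1.96−0.284) = 8.293/1.676 = 4.948 mg/L.
e^(−k_d t) = e^(−0.284×1.340) = 0.6835; e^(−k_a t) = e^(−1.96×1.340) = 0.07234.
D = 4.948 × (0.6835 − 0.07234) + 0.590 × 0.07234 = 3.024 + 0.04268 = 3.067 mg/L.
DO = C_s − D = 9.86 − 3.067 = 6.793 mg/L.

DO ≈ 6.79 mg/L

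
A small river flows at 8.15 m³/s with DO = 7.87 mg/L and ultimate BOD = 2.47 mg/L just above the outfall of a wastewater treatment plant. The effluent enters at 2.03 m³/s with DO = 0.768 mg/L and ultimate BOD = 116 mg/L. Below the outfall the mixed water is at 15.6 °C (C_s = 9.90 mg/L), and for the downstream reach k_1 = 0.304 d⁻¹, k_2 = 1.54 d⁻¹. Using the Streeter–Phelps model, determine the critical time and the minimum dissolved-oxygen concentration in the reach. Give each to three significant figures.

t_c ≈ 0.652 d; minimum DO ≈ 5.83 mg/L

Mixed DO = (8.15×7.87 + 2.03×0.768)/(8.15+2.03) = 65.70/10.18 = 6.454 mg/L.
Mixed L₀ = (8.15×2.47 + 2.03×116)/(10.18) = 255.6/10.18 = 25.11 mg/L.
Initial deficit D₀ = C_s − DO₀ = 9.90 − 6.454 = 3.446 mg/L.
t_c = (1/1.236) ln[(1.54/0.304)(1 − 3.446×1.236/(0.304×25.11))] = 0.8091 × ln(2.239) = 0.6521 d.
D_c = (0.304/1.54) × 25.11 × e^(−0.304×0.6521) = 0.1974 × 25.11 × 0.8202 = 4.065 mg/L.
Minimum DO = 9.90 − 4.065 = 5.835 mg/L.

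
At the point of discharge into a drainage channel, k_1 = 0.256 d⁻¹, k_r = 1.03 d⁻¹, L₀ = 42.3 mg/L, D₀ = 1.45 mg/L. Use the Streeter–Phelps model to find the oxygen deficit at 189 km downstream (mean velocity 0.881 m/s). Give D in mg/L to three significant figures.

D ≈ 6.44 mg/L

Travel time t = x/v = 189 km / (0.881 m/s) = 189000 m / 0.881 m/s = 214500 s = 2.483 d.
k_1 L₀/(k_r−k_1) = 0.256×42.3/(1.03−0.256) = 10.83/0.7740 = 13.99 mg/L.
e^(−k_1 t) = e^(−0.256×2.483) = 0.5296; e^(−k_r t) = e^(−1.03×2.483) = 0.07750.
D = 13.99 × (0.5296 − 0.07750) + 1.45 × 0.07750 = 6.325 + 0.1124 = 6.437 mg/L.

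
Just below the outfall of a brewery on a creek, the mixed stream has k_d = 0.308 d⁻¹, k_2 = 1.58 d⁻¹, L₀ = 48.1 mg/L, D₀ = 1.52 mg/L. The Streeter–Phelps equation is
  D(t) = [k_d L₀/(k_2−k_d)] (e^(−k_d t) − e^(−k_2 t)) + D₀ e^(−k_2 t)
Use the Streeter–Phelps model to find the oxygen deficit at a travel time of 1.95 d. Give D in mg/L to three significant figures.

k_d L₀/(k_2−k_d) = 0.308×48.1/(1.58−0.308) = 14.81/1.272 = 11.65 mg/L.
e^(−k_d t) = e^(−0.308×1.950) = 0.5485; e^(−k_2 t) = e^(−1.58×1.950) = 0.04591.
D = 11.65 × (0.5485 − 0.04591) + 1.52 × 0.04591 = 5.853 + 0.06979 = 5.923 mg/L.

D ≈ 5.92 mg/L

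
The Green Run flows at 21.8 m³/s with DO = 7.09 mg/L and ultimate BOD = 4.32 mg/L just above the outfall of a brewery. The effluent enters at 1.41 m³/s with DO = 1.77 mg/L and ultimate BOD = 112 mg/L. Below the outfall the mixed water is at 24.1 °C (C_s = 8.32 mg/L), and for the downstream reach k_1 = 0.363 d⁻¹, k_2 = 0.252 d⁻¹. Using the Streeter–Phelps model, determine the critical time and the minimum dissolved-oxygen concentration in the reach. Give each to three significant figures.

t_c ≈ 2.90 d; minimum DO ≈ 2.86 mg/L

Mixed DO = (21.8×7.09 + 1.41×1.77)/(21.8+1.41) = 157.1/23.21 = 6.767 mg/L.
Mixed L₀ = (21.8×4.32 + 1.41×112)/(23.21) = 252.1/23.21 = 10.86 mg/L.
Initial deficit D₀ = C_s − DO₀ = 8.32 − 6.767 = 1.553 mg/L.
t_c = (1/-0.1110) ln[(0.252/0.363)(1 − 1.553×-0.1110/(0.363×10.86))] = -9.009 × ln(0.7246) = 2.902 d.
D_c = (0.363/0.252) × 10.86 × e^(−0.363×2.902) = 1.440 × 10.86 × 0.3487 = 5.455 mg/L.
Minimum DO = 8.32 − 5.455 = 2.865 mg/L.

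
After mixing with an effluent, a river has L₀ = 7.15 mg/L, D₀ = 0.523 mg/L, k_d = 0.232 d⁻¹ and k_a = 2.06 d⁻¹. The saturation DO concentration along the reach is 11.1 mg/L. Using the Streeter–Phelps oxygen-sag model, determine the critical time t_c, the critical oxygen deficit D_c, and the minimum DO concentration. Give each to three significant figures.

t_c ≈ 0.725 d; D_c ≈ 0.681 mg/L; min DO ≈ 10.4 mg/L

With k_a/k_d = 8.879 and 1 − D₀(k_a−k_d)/(k_d L₀) = 0.4237,
t_c = ln(8.879 × 0.4237) / (2.06 − 0.232) = ln(3.762) / 1.828 = 1.325/1.828 = 0.7248 d.
L(t_c) = L₀ e^(−k_d t_c) = 7.15 × 0.8452 = 6.043 mg/L, and at the critical point k_a D_c = k_d L, so D_c = (0.232/2.06) × 6.043 = 0.6806 mg/L.
Minimum DO = C_s − D_c = 11.1 − 0.6806 = 10.42 mg/L.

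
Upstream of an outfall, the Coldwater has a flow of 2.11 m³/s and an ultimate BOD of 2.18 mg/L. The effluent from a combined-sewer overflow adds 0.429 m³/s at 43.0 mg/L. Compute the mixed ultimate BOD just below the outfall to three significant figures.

Flow-weighted mixing: C = (Q_r C_r + Q_w C_w)/(Q_r + Q_w)
= (2.11×2.18 + 0.429×43.0)/(2.11 + 0.429) = 23.05/2.539 = 9.077 mg/L.

9.08 mg/L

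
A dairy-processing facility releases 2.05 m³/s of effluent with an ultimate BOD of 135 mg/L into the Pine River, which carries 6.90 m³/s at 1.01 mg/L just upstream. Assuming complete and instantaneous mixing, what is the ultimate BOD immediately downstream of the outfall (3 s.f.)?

31.7 mg/L

Flow-weighted mixing: C = (Q_r C_r + Q_w C_w)/(Q_r + Q_w)
= (6.90×1.01 + 2.05×135)/(6.90 + 2.05) = 283.7/8.950 = 31.70 mg/L.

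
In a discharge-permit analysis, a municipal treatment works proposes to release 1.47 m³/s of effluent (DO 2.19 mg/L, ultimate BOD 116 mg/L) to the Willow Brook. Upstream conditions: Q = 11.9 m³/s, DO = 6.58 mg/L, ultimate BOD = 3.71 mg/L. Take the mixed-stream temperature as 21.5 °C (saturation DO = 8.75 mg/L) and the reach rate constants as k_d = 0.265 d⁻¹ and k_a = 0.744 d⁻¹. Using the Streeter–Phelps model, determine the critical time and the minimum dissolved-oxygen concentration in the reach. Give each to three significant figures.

t_c ≈ 1.41 d; minimum DO ≈ 4.82 mg/L

Mixed DO = (11.9×6.58 + 1.47×2.19)/(11.9+1.47) = 81.52/13.37 = 6.097 mg/L.
Mixed L₀ = (11.9×3.71 + 1.47×116)/(13.37) = 214.7/13.37 = 16.06 mg/L.
Initial deficit D₀ = C_s − DO₀ = 8.75 − 6.097 = 2.653 mg/L.
t_c = (1/0.4790) ln[(0.744/0.265)(1 − 2.653×0.4790/(0.265×16.06))] = 2.088 × ln(1.969) = 1.415 d.
D_c = (0.265/0.744) × 16.06 × e^(−0.265×1.415) = 0.3562 × 16.06 × 0.6874 = 3.931 mg/L.
Minimum DO = 8.75 − 3.931 = 4.819 mg/L.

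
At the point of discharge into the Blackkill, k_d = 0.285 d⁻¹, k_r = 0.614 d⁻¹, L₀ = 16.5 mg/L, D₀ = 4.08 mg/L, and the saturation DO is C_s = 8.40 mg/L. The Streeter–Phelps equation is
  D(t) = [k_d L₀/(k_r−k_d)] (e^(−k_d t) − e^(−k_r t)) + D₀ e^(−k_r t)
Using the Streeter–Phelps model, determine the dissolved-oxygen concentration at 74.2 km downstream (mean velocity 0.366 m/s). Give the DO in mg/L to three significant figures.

Travel time t = x/v = 74.2 km / (0.366 m/s) = 74200 m / 0.366 m/s = 202700 s = 2.346 d.
k_d L₀/(k_r−k_d) = 0.285×16.5/(0.614−0.285) = 4.702/0.3290 = 14.29 mg/L.
e^(−k_d t) = e^(−0.285×2.346) = 0.5124; e^(−k_r t) = e^(−0.614×2.346) = 0.2368.
D = 14.29 × (0.5124 − 0.2368) + 4.08 × 0.2368 = 3.939 + 0.9660 = 4.905 mg/L.
DO = C_s − D = 8.40 − 4.905 = 3.495 mg/L.

DO ≈ 3.49 mg/L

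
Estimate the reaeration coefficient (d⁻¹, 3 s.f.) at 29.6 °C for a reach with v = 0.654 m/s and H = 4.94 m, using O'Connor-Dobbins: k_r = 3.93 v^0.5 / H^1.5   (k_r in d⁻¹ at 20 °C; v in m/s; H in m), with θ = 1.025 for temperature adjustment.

k_r ≈ 0.367 d⁻¹

k_r(20) = 3.93 × 0.654^0.5 / 4.94^1.5 = 3.93 × 0.8087 / 10.98 = 0.2895 d⁻¹.
k_r(29.6) = 0.2895 × 1.025^(29.6−20) = 0.2895 × 1.268 = 0.3669 d⁻¹.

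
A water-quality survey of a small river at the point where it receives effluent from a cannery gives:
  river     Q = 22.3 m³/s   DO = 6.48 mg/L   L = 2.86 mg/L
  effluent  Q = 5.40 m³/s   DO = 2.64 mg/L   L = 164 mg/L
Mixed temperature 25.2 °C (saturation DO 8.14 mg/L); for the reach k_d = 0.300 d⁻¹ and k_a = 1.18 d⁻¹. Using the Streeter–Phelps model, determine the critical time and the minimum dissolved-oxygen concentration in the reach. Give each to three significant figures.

Mixed DO = (22.3×6.48 + 5.40×2.64)/(22.3+5.40) = 158.8/27.70 = 5.731 mg/L.
Mixed L₀ = (22.3×2.86 + 5.40×164)/(27.70) = 949.4/27.70 = 34.27 mg/L.
Initial deficit D₀ = C_s − DO₀ = 8.14 − 5.731 = 2.409 mg/L.
t_c = (1/0.8800) ln[(1.18/0.300)(1 − 2.409×0.8800/(0.300×34.27))] = 1.136 × ln(3.123) = 1.294 d.
D_c = (0.300/1.18) × 34.27 × e^(−0.300×1.294) = 0.2542 × 34.27 × 0.6783 = 5.910 mg/L.
Minimum DO = 8.14 − 5.910 = 2.230 mg/L.

t_c ≈ 1.29 d; minimum DO ≈ 2.23 mg/L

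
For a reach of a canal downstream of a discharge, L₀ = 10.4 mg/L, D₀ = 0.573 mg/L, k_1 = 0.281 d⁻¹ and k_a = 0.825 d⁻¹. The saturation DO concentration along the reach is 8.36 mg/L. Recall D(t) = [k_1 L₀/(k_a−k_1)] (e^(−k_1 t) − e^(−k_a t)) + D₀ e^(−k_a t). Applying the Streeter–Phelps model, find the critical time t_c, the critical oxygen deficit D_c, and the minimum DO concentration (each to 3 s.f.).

t_c ≈ 1.77 d; D_c ≈ 2.15 mg/L; min DO ≈ 6.21 mg/L

t_c = [1/(k_a−k_1)] ln[(k_a/k_1)(1 − D₀(k_a−k_1)/(k_1 L₀))]
= [1/(0.825−0.281)] ln[(0.825/0.281)(1 − 0.573×0.5440/(0.281×10.4))]
= (1/0.5440) ln[2.936 × 0.8933] = 1.838 × ln(2.623) = 1.838 × 0.9642 = 1.772 d.
D_c = (k_1/k_a) L₀ e^(−k_1 t_c) = (0.281/0.825) × 10.4 × e^(−0.281×1.772) = 0.3406 × 10.4 × 0.6077 = 2.153 mg/L.
Minimum DO = C_s − D_c = 8.36 − 2.153 = 6.207 mg/L.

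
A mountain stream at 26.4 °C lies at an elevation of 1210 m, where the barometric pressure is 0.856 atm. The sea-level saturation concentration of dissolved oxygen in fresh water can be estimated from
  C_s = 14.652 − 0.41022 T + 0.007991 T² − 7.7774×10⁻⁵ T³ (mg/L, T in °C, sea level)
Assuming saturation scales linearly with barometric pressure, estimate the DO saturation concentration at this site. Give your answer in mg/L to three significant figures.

At sea level: C_s = 14.652 − 0.41022×26.4 + 0.007991×26.4² − 7.7774×10⁻⁵×26.4³ = 7.961 mg/L.
Pressure correction: C_s' = 7.961 × 0.856 = 6.814 mg/L.

C_s ≈ 6.81 mg/L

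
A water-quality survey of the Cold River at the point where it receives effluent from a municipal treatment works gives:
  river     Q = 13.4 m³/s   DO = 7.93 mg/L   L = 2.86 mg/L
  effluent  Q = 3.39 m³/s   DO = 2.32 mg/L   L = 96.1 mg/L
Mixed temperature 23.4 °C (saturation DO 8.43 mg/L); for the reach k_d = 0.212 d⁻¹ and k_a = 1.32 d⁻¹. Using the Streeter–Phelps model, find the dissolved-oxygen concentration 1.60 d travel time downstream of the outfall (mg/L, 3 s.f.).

DO ≈ 5.78 mg/L

Mixed DO = (13.4×7.93 + 3.39×2.32)/(13.4+3.39) = 114.1/16.79 = 6.797 mg/L.
Mixed L₀ = (13.4×2.86 + 3.39×96.1)/(16.79) = 364.1/16.79 = 21.69 mg/L.
Initial deficit D₀ = C_s − DO₀ = 8.43 − 6.797 = 1.633 mg/L.
D(1.60) = [0.212×21.69/(1.32−0.212)](e^(−0.212×1.60) − e^(−1.32×1.60)) + 1.633 e^(−1.32×1.60)
= 4.149 × (0.7123 − 0.1210) + 1.633 × 0.1210 = 2.651 mg/L.
DO = 8.43 − 2.651 = 5.779 mg/L.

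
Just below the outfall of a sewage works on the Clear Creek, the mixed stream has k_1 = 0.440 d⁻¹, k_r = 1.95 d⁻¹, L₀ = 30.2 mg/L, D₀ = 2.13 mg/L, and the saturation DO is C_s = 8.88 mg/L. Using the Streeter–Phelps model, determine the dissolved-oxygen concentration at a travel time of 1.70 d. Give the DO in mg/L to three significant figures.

DO ≈ 4.96 mg/L

k_1 L₀/(k_r−k_1) = 0.440×30.2/(1.95−0.440) = 13.29/1.510 = 8.800 mg/L.
e^(−k_1 t) = e^(−0.440×1.700) = 0.4733; e^(−k_r t) = e^(−1.95×1.700) = 0.03633.
D = 8.800 × (0.4733 − 0.03633) + 2.13 × 0.03633 = 3.845 + 0.07739 = 3.923 mg/L.
DO = C_s − D = 8.88 − 3.923 = 4.957 mg/L.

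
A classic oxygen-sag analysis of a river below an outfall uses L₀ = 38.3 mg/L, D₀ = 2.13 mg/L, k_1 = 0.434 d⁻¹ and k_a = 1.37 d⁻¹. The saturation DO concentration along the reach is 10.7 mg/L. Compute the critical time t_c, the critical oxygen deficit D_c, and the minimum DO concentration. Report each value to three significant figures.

t_c ≈ 1.09 d; D_c ≈ 7.55 mg/L; min DO ≈ 3.15 mg/L

t_c = [1/(k_a−k_1)] ln[(k_a/k_1)(1 − D₀(k_a−k_1)/(k_1 L₀))]
= [1/(1.37−0.434)] ln[(1.37/0.434)(1 − 2.13×0.9360/(0.434×38.3))]
= (1/0.9360) ln[3.157 × 0.8801] = 1.068 × ln(2.778) = 1.068 × 1.022 = 1.092 d.
D_c = (k_1/k_a) L₀ e^(−k_1 t_c) = (0.434/1.37) × 38.3 × e^(−0.434×1.092) = 0.3168 × 38.3 × 0.6227 = 7.555 mg/L.
Minimum DO = C_s − D_c = 10.7 − 7.555 = 3.145 mg/L.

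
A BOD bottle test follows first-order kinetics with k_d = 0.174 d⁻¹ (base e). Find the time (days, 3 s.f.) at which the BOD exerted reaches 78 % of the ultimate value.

y/L₀ = 1 − e^(−k_d t) = 0.78 ⇒ e^(−k_d t) = 0.220
t = −ln(0.220) / 0.174 = 1.514 / 0.174 = 8.702 d.

t ≈ 8.70 d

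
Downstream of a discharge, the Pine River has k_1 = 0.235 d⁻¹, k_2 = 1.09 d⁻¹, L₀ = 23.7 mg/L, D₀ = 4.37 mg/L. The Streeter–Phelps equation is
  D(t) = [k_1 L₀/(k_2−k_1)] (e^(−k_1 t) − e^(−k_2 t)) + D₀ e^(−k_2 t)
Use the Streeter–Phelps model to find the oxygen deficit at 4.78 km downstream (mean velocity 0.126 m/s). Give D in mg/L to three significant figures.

Travel time t = x/v = 4.78 km / (0.126 m/s) = 4780 m / 0.126 m/s = 37940 s = 0.4391 d.
k_1 L₀/(k_2−k_1) = 0.235×23.7/(1.09−0.235) = 5.569/0.8550 = 6.514 mg/L.
e^(−k_1 t) = e^(−0.235×0.4391) = 0.9020; e^(−k_2 t) = e^(−1.09×0.4391) = 0.6197.
D = 6.514 × (0.9020 − 0.6197) + 4.37 × 0.6197 = 1.839 + 2.708 = 4.547 mg/L.

D ≈ 4.55 mg/L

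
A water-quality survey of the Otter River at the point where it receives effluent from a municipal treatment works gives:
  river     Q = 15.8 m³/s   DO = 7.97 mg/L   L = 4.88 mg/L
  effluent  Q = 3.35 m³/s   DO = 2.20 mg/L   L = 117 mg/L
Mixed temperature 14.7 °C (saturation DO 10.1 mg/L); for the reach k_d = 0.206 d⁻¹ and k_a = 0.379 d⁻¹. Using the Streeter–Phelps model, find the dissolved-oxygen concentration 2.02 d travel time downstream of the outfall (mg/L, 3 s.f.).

DO ≈ 2.97 mg/L

Mixed DO = (15.8×7.97 + 3.35×2.20)/(15.8+3.35) = 133.3/19.15 = 6.961 mg/L.
Mixed L₀ = (15.8×4.88 + 3.35×117)/(19.15) = 469.1/19.15 = 24.49 mg/L.
Initial deficit D₀ = C_s − DO₀ = 10.1 − 6.961 = 3.139 mg/L.
D(2.02) = [0.206×24.49/(0.379−0.206)](e^(−0.206×2.02) − e^(−0.379×2.02)) + 3.139 e^(−0.379×2.02)
= 29.17 × (0.6596 − 0.4651) + 3.139 × 0.4651 = 7.134 mg/L.
DO = 10.1 − 7.134 = 2.966 mg/L.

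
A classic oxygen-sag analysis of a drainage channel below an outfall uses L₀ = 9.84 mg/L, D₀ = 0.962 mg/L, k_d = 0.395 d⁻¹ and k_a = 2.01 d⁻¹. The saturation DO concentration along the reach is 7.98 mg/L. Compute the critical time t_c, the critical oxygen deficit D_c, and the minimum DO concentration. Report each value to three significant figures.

At the critical point dD/dt = 0, so k_d L₀ e^(−k_d t) = k_a D. Substituting D(t) from the Streeter–Phelps equation and solving for t gives
t_c = ln[(k_a/k_d)(1 − D₀(k_a−k_d)/(k_d L₀))] / (k_a−k_d).
Here k_a−k_d = 1.615 d⁻¹ and 1 − D₀(k_a−k_d)/(k_d L₀) = 1 − 0.962×1.615/(0.395×9.84) = 0.6003, so
t_c = ln(5.089 × 0.6003) / 1.615 = 1.117 / 1.615 = 0.6914 d.
D_c = (k_d/k_a) L₀ e^(−k_d t_c) = (0.395/2.01) × 9.84 × e^(−0.395×0.6914) = 0.1965 × 9.84 × 0.7610 = 1.472 mg/L.
Minimum DO = C_s − D_c = 7.98 − 1.472 = 6.508 mg/L.

t_c ≈ 0.691 d; D_c ≈ 1.47 mg/L; min DO ≈ 6.51 mg/L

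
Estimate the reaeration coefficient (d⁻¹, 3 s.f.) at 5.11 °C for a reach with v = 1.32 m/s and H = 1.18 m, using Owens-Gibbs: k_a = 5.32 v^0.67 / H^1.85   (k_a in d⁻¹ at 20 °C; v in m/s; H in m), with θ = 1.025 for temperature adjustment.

k_a(20) = 5.32 × 1.32^0.67 / 1.18^1.85 = 5.32 × 1.204 / 1.358 = 4.718 d⁻¹.
k_a(5.11) = 4.718 × 1.025^(5.11−20) = 4.718 × 0.6923 = 3.266 d⁻¹.

k_a ≈ 3.27 d⁻¹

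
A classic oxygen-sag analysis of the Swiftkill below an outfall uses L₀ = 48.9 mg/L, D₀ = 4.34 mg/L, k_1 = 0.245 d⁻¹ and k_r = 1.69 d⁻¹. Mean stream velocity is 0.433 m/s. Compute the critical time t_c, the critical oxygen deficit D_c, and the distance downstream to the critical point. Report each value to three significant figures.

With k_r/k_1 = 6.898 and 1 − D₀(k_r−k_1)/(k_1 L₀) = 0.4765,
t_c = ln(6.898 × 0.4765) / (1.69 − 0.245) = ln(3.287) / 1.445 = 1.190/1.445 = 0.8235 d.
L(t_c) = L₀ e^(−k_1 t_c) = 48.9 × 0.8173 = 39.97 mg/L, and at the critical point k_r D_c = k_1 L, so D_c = (0.245/1.69) × 39.97 = 5.794 mg/L.
x_c = v t_c = 0.433 m/s × 0.8235 d × 86400 s/d = 30810 m ≈ 30.8 km.

t_c ≈ 0.824 d; D_c ≈ 5.79 mg/L; x_c ≈ 30.8 km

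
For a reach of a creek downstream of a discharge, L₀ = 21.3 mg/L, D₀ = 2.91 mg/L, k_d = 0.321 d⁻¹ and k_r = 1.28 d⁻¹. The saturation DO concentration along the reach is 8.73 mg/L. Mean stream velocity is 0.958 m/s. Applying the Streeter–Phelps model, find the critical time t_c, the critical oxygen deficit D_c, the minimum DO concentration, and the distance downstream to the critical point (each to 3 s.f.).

At the critical point dD/dt = 0, so k_d L₀ e^(−k_d t) = k_r D. Substituting D(t) from the Streeter–Phelps equation and solving for t gives
t_c = ln[(k_r/k_d)(1 − D₀(k_r−k_d)/(k_d L₀))] / (k_r−k_d).
Here k_r−k_d = 0.9590 d⁻¹ and 1 − D₀(k_r−k_d)/(k_d L₀) = 1 − 2.91×0.9590/(0.321×21.3) = 0.5918, so
t_c = ln(3.988 × 0.5918) / 0.9590 = 0.8587 / 0.9590 = 0.8954 d.
L(t_c) = L₀ e^(−k_d t_c) = 21.3 × 0.7502 = 15.98 mg/L, and at the critical point k_r D_c = k_d L, so D_c = (0.321/1.28) × 15.98 = 4.007 mg/L.
Minimum DO = C_s − D_c = 8.73 − 4.007 = 4.723 mg/L.
x_c = v t_c = 0.958 m/s × 0.8954 d × 86400 s/d = 74110 m ≈ 74.1 km.

t_c ≈ 0.895 d; D_c ≈ 4.01 mg/L; min DO ≈ 4.72 mg/L; x_c ≈ 74.1 km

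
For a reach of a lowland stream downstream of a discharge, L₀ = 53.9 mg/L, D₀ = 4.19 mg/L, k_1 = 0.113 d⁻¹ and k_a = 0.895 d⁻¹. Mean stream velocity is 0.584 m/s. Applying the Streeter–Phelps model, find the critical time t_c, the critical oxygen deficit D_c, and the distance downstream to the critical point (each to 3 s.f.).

With k_a/k_1 = 7.920 and 1 − D₀(k_a−k_1)/(k_1 L₀) = 0.4620,
t_c = ln(7.920 × 0.4620) / (0.895 − 0.113) = ln(3.659) / 0.7820 = 1.297/0.7820 = 1.659 d.
D_c = (k_1/k_a) L₀ e^(−k_1 t_c) = (0.113/0.895) × 53.9 × e^(−0.113×1.659) = 0.1263 × 53.9 × 0.8291 = 5.642 mg/L.
x_c = v t_c = 0.584 m/s × 1.659 d × 86400 s/d = 83710 m ≈ 83.7 km.

t_c ≈ 1.66 d; D_c ≈ 5.64 mg/L; x_c ≈ 83.7 km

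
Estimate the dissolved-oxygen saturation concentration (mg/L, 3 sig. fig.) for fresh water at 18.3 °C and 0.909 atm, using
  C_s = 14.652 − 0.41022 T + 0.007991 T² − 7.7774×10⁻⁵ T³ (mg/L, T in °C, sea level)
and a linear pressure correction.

At sea level: C_s = 14.652 − 0.41022×18.3 + 0.007991×18.3² − 7.7774×10⁻⁵×18.3³ = 9.344 mg/L.
Pressure correction: C_s' = 9.344 × 0.909 = 8.494 mg/L.

C_s ≈ 8.49 mg/L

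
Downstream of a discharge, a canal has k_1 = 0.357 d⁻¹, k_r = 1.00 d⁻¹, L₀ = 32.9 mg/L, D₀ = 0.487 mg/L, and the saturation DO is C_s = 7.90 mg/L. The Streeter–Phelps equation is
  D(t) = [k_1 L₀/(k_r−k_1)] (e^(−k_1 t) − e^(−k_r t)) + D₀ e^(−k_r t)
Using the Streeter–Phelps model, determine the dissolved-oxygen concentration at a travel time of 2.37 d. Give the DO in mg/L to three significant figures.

k_1 L₀/(k_r−k_1) = 0.357×32.9/(1.00−0.357) = 11.75/0.6430 = 18.27 mg/L.
e^(−k_1 t) = e^(−0.357×2.370) = 0.4291; e^(−k_r t) = e^(−1.00×2.370) = 0.09348.
D = 18.27 × (0.4291 − 0.09348) + 0.487 × 0.09348 = 6.130 + 0.04553 = 6.176 mg/L.
DO = C_s − D = 7.90 − 6.176 = 1.724 mg/L.

DO ≈ 1.72 mg/L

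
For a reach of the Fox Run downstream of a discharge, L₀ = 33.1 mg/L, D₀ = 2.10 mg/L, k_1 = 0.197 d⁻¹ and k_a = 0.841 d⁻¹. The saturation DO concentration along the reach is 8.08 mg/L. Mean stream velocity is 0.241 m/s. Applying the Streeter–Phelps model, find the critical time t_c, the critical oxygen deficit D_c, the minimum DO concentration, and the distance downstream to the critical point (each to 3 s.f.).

t_c ≈ 1.89 d; D_c ≈ 5.34 mg/L; min DO ≈ 2.74 mg/L; x_c ≈ 39.4 km

With k_a/k_1 = 4.269 and 1 − D₀(k_a−k_1)/(k_1 L₀) = 0.7926,
t_c = ln(4.269 × 0.7926) / (0.841 − 0.197) = ln(3.384) / 0.6440 = 1.219/0.6440 = 1.893 d.
L(t_c) = L₀ e^(−k_1 t_c) = 33.1 × 0.6887 = 22.80 mg/L, and at the critical point k_a D_c = k_1 L, so D_c = (0.197/0.841) × 22.80 = 5.340 mg/L.
Minimum DO = C_s − D_c = 8.08 − 5.340 = 2.740 mg/L.
x_c = v t_c = 0.241 m/s × 1.893 d × 86400 s/d = 39410 m ≈ 39.4 km.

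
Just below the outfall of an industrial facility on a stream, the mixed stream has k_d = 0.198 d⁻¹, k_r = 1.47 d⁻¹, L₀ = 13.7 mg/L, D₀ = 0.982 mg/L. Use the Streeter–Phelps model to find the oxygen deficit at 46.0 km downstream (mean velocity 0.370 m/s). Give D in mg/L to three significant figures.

D ≈ 1.47 mg/L

Travel time t = x/v = 46.0 km / (0.370 m/s) = 46000 m / 0.370 m/s = 124300 s = 1.439 d.
k_d L₀/(k_r−k_d) = 0.198×13.7/(1.47−0.198) = 2.713/1.272 = 2.133 mg/L.
e^(−k_d t) = e^(−0.198×1.439) = 0.7521; e^(−k_r t) = e^(−1.47×1.439) = 0.1206.
D = 2.133 × (0.7521 − 0.1206) + 0.982 × 0.1206 = 1.347 + 0.1184 = 1.465 mg/L.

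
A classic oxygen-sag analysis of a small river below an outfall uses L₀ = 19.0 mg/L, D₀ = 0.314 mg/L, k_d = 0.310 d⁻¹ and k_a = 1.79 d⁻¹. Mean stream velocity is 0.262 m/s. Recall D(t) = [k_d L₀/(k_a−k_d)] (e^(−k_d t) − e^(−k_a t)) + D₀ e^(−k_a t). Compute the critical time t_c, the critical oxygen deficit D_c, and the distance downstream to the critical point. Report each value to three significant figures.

t_c ≈ 1.13 d; D_c ≈ 2.32 mg/L; x_c ≈ 25.6 km

t_c = [1/(k_a−k_d)] ln[(k_a/k_d)(1 − D₀(k_a−k_d)/(k_d L₀))]
= [1/(1.79−0.310)] ln[(1.79/0.310)(1 − 0.314×1.480/(0.310×19.0))]
= (1/1.480) ln[5.774 × 0.9211] = 0.6757 × ln(5.319) = 0.6757 × 1.671 = 1.129 d.
D_c = (k_d/k_a) L₀ e^(−k_d t_c) = (0.310/1.79) × 19.0 × e^(−0.310×1.129) = 0.1732 × 19.0 × 0.7047 = 2.319 mg/L.
x_c = v t_c = 0.262 m/s × 1.129 d × 86400 s/d = 25560 m ≈ 25.6 km.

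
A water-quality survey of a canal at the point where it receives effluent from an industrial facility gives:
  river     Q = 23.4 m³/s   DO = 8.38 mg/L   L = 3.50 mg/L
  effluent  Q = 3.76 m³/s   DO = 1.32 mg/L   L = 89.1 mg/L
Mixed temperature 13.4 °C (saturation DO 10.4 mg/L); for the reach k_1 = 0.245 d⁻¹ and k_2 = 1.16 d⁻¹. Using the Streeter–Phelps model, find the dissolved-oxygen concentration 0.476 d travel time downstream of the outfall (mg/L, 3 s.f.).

DO ≈ 7.38 mg/L

Mixed DO = (23.4×8.38 + 3.76×1.32)/(23.4+3.76) = 201.1/27.16 = 7.403 mg/L.
Mixed L₀ = (23.4×3.50 + 3.76×89.1)/(27.16) = 416.9/27.16 = 15.35 mg/L.
Initial deficit D₀ = C_s − DO₀ = 10.4 − 7.403 = 2.997 mg/L.
D(0.476) = [0.245×15.35/(1.16−0.245)](e^(−0.245×0.476) − e^(−1.16×0.476)) + 2.997 e^(−1.16×0.476)
= 4.110 × (0.8899 − 0.5757) + 2.997 × 0.5757 = 3.017 mg/L.
DO = 10.4 − 3.017 = 7.383 mg/L.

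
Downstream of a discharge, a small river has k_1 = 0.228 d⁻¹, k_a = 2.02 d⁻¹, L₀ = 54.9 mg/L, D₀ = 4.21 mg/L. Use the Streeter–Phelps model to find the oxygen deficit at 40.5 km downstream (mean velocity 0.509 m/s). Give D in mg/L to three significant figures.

Travel time t = x/v = 40.5 km / (0.509 m/s) = 40500 m / 0.509 m/s = 79570 s = 0.9209 d.
k_1 L₀/(k_a−k_1) = 0.228×54.9/(2.02−0.228) = 12.52/1.792 = 6.985 mg/L.
e^(−k_1 t) = e^(−0.228×0.9209) = 0.8106; e^(−k_a t) = e^(−2.02×0.9209) = 0.1556.
D = 6.985 × (0.8106 − 0.1556) + 4.21 × 0.1556 = 4.575 + 0.6552 = 5.230 mg/L.

D ≈ 5.23 mg/L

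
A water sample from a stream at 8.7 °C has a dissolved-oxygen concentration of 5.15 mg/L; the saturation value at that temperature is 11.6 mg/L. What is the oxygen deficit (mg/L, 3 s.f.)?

D = C_s − C = 11.6 − 5.15 = 6.45 mg/L.

D ≈ 6.45 mg/L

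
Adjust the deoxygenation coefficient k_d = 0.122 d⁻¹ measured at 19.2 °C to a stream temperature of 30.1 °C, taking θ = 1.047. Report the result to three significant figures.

k_d(T₂) = k_d(T₁) · θ^(T₂−T₁) = 0.122 × 1.047^(30.1−19.2)
= 0.122 × 1.047^10.9 = 0.122 × 1.650 = 0.2013 d⁻¹.

k_d ≈ 0.201 d⁻¹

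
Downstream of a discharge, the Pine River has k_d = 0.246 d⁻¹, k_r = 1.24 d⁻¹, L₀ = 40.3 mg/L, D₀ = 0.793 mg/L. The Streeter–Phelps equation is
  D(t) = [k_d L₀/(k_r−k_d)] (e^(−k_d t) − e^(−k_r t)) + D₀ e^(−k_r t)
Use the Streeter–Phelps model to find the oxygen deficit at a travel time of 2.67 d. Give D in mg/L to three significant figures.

D ≈ 4.84 mg/L

k_d L₀/(k_r−k_d) = 0.246×40.3/(1.24−0.246) = 9.914/0.9940 = 9.974 mg/L.
e^(−k_d t) = e^(−0.246×2.670) = 0.5185; e^(−k_r t) = e^(−1.24×2.670) = 0.03649.
D = 9.974 × (0.5185 − 0.03649) + 0.793 × 0.03649 = 4.807 + 0.02893 = 4.836 mg/L.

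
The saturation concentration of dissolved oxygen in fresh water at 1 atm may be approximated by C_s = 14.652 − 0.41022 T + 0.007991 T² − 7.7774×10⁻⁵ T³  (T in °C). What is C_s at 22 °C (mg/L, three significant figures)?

C_s = 14.652 − 0.41022×22 + 0.007991×22² − 7.7774×10⁻⁵×22³ = 8.667 mg/L.

C_s ≈ 8.67 mg/L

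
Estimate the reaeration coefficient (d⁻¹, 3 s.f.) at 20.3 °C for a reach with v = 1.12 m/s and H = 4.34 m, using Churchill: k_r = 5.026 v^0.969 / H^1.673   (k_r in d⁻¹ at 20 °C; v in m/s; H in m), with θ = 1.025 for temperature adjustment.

k_r ≈ 0.485 d⁻¹

k_r(20) = 5.026 × 1.12^0.969 / 4.34^1.673 = 5.026 × 1.116 / 11.66 = 0.4813 d⁻¹.
k_r(20.3) = 0.4813 × 1.025^(20.3−20) = 0.4813 × 1.007 = 0.4849 d⁻¹.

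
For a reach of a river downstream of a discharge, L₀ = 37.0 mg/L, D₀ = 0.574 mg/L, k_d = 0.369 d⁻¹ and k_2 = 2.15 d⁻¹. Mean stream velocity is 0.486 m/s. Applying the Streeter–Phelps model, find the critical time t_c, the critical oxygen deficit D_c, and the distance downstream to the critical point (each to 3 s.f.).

t_c ≈ 0.946 d; D_c ≈ 4.48 mg/L; x_c ≈ 39.7 km

At the critical point dD/dt = 0, so k_d L₀ e^(−k_d t) = k_2 D. Substituting D(t) from the Streeter–Phelps equation and solving for t gives
t_c = ln[(k_2/k_d)(1 − D₀(k_2−k_d)/(k_d L₀))] / (k_2−k_d).
Here k_2−k_d = 1.781 d⁻¹ and 1 − D₀(k_2−k_d)/(k_d L₀) = 1 − 0.574×1.781/(0.369×37.0) = 0.9251, so
t_c = ln(5.827 × 0.9251) / 1.781 = 1.685 / 1.781 = 0.9459 d.
L(t_c) = L₀ e^(−k_d t_c) = 37.0 × 0.7054 = 26.10 mg/L, and at the critical point k_2 D_c = k_d L, so D_c = (0.369/2.15) × 26.10 = 4.479 mg/L.
x_c = v t_c = 0.486 m/s × 0.9459 d × 86400 s/d = 39720 m ≈ 39.7 km.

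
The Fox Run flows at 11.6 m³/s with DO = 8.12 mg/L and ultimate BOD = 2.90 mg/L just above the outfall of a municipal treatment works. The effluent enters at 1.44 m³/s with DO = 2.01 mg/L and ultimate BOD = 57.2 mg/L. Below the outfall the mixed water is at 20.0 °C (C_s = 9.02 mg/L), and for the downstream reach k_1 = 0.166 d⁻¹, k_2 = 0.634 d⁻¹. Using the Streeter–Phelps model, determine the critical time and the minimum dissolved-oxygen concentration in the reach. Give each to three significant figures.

t_c ≈ 1.39 d; minimum DO ≈ 7.17 mg/L

Mixed DO = (11.6×8.12 + 1.44×2.01)/(11.6+1.44) = 97.09/13.04 = 7.445 mg/L.
Mixed L₀ = (11.6×2.90 + 1.44×57.2)/(13.04) = 116.0/13.04 = 8.896 mg/L.
Initial deficit D₀ = C_s − DO₀ = 9.02 − 7.445 = 1.575 mg/L.
t_c = (1/0.4680) ln[(0.634/0.166)(1 − 1.575×0.4680/(0.166×8.896))] = 2.137 × ln(1.913) = 1.386 d.
D_c = (0.166/0.634) × 8.896 × e^(−0.166×1.386) = 0.2618 × 8.896 × 0.7944 = 1.850 mg/L.
Minimum DO = 9.02 − 1.850 = 7.170 mg/L.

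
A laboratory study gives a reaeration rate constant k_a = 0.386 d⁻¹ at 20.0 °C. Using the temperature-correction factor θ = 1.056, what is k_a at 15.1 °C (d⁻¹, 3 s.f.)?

k_a ≈ 0.296 d⁻¹

k_a(T₂) = k_a(T₁) · θ^(T₂−T₁) = 0.386 × 1.056^(15.1−20.0)
= 0.386 × 1.056^-4.90 = 0.386 × 0.7657 = 0.2956 d⁻¹.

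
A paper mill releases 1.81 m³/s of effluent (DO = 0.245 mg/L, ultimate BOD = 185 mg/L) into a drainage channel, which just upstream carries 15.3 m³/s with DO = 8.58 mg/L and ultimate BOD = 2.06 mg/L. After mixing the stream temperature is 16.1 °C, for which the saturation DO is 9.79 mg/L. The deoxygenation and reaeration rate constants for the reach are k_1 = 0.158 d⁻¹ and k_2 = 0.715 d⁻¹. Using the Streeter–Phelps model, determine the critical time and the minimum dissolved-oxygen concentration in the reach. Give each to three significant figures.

t_c ≈ 1.95 d; minimum DO ≈ 6.31 mg/L

Mixed DO = (15.3×8.58 + 1.81×0.245)/(15.3+1.81) = 131.7/17.11 = 7.698 mg/L.
Mixed L₀ = (15.3×2.06 + 1.81×185)/(17.11) = 366.4/17.11 = 21.41 mg/L.
Initial deficit D₀ = C_s − DO₀ = 9.79 − 7.698 = 2.092 mg/L.
t_c = (1/0.5570) ln[(0.715/0.158)(1 − 2.092×0.5570/(0.158×21.41))] = 1.795 × ln(2.967) = 1.952 d.
D_c = (0.158/0.715) × 21.41 × e^(−0.158×1.952) = 0.2210 × 21.41 × 0.7346 = 3.476 mg/L.
Minimum DO = 9.79 − 3.476 = 6.314 mg/L.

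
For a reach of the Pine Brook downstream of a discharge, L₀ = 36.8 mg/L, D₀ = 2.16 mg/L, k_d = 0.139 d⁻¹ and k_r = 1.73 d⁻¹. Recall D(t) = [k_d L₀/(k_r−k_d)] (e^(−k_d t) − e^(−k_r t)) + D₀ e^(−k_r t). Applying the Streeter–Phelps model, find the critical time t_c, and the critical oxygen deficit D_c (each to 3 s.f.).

t_c ≈ 0.884 d; D_c ≈ 2.61 mg/L

t_c = [1/(k_r−k_d)] ln[(k_r/k_d)(1 − D₀(k_r−k_d)/(k_d L₀))]
= [1/(1.73−0.139)] ln[(1.73/0.139)(1 − 2.16×1.591/(0.139×36.8))]
= (1/1.591) ln[12.45 × 0.3282] = 0.6285 × ln(4.084) = 0.6285 × 1.407 = 0.8845 d.
L(t_c) = L₀ e^(−k_d t_c) = 36.8 × 0.8843 = 32.54 mg/L, and at the critical point k_r D_c = k_d L, so D_c = (0.139/1.73) × 32.54 = 2.615 mg/L.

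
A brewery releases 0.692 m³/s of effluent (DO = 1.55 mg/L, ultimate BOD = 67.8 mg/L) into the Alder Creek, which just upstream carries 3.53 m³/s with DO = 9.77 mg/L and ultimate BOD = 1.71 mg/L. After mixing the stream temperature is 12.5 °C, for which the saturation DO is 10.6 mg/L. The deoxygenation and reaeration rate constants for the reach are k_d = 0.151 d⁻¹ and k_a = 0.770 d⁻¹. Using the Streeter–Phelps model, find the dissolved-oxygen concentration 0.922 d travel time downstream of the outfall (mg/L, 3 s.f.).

DO ≈ 8.37 mg/L

Mixed DO = (3.53×9.77 + 0.692×1.55)/(3.53+0.692) = 35.56/4.222 = 8.423 mg/L.
Mixed L₀ = (3.53×1.71 + 0.692×67.8)/(4.222) = 52.95/4.222 = 12.54 mg/L.
Initial deficit D₀ = C_s − DO₀ = 10.6 − 8.423 = 2.177 mg/L.
D(0.922) = [0.151×12.54/(0.770−0.151)](e^(−0.151×0.922) − e^(−0.770×0.922)) + 2.177 e^(−0.770×0.922)
= 3.060 × (0.8700 − 0.4917) + 2.177 × 0.4917 = 2.228 mg/L.
DO = 10.6 − 2.228 = 8.372 mg/L.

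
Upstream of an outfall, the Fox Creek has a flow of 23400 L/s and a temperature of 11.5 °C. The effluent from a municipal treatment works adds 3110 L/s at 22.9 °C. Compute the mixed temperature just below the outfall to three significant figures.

Flow-weighted mixing: C = (Q_r C_r + Q_w C_w)/(Q_r + Q_w)
= (23400×11.5 + 3110×22.9)/(23400 + 3110) = 340300/26510 = 12.84 °C.

12.8 °C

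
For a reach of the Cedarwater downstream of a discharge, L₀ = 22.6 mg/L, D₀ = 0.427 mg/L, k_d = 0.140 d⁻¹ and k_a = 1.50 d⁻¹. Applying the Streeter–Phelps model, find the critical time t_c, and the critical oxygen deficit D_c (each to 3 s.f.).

At the critical point dD/dt = 0, so k_d L₀ e^(−k_d t) = k_a D. Substituting D(t) from the Streeter–Phelps equation and solving for t gives
t_c = ln[(k_a/k_d)(1 − D₀(k_a−k_d)/(k_d L₀))] / (k_a−k_d).
Here k_a−k_d = 1.360 d⁻¹ and 1 − D₀(k_a−k_d)/(k_d L₀) = 1 − 0.427×1.360/(0.140×22.6) = 0.8165, so
t_c = ln(10.71 × 0.8165) / 1.360 = 2.169 / 1.360 = 1.595 d.
L(t_c) = L₀ e^(−k_d t_c) = 22.6 × 0.7999 = 18.08 mg/L, and at the critical point k_a D_c = k_d L, so D_c = (0.140/1.50) × 18.08 = 1.687 mg/L.

t_c ≈ 1.59 d; D_c ≈ 1.69 mg/L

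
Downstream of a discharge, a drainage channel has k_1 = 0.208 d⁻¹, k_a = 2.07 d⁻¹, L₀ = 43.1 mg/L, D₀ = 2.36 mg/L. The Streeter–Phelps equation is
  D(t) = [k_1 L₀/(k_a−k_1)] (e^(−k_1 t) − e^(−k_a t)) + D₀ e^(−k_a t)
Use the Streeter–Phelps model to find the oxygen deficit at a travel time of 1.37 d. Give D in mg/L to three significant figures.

k_1 L₀/(k_a−k_1) = 0.208×43.1/(2.07−0.208) = 8.965/1.862 = 4.815 mg/L.
e^(−k_1 t) = e^(−0.208×1.370) = 0.7520; e^(−k_a t) = e^(−2.07×1.370) = 0.05867.
D = 4.815 × (0.7520 − 0.05867) + 2.36 × 0.05867 = 3.338 + 0.1385 = 3.477 mg/L.

D ≈ 3.48 mg/L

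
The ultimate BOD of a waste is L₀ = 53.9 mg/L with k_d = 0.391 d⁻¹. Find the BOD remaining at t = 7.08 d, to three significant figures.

L ≈ 3.38 mg/L

L_t = L₀ e^(−k_d t) = 53.9 × e^(−0.391×7.08) = 53.9 × 0.06277 = 3.383 mg/L.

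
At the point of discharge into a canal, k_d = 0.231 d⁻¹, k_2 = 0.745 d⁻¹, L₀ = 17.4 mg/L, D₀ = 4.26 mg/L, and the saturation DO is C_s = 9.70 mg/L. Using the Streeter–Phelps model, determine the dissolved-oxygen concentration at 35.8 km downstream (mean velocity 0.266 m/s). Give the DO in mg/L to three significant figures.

DO ≈ 5.36 mg/L

Travel time t = x/v = 35.8 km / (0.266 m/s) = 35800 m / 0.266 m/s = 134600 s = 1.558 d.
k_d L₀/(k_2−k_d) = 0.231×17.4/(0.745−0.231) = 4.019/0.5140 = 7.820 mg/L.
e^(−k_d t) = e^(−0.231×1.558) = 0.6978; e^(−k_2 t) = e^(−0.745×1.558) = 0.3133.
D = 7.820 × (0.6978 − 0.3133) + 4.26 × 0.3133 = 3.006 + 1.335 = 4.341 mg/L.
DO = C_s − D = 9.70 − 4.341 = 5.359 mg/L.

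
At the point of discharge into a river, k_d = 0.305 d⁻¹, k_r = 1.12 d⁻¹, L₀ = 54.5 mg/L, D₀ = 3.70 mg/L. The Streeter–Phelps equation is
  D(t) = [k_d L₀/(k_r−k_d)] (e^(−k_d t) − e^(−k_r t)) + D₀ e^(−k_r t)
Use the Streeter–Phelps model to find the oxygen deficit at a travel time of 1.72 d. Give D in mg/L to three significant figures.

k_d L₀/(k_r−k_d) = 0.305×54.5/(1.12−0.305) = 16.62/0.8150 = 20.40 mg/L.
e^(−k_d t) = e^(−0.305×1.720) = 0.5918; e^(−k_r t) = e^(−1.12×1.720) = 0.1457.
D = 20.40 × (0.5918 − 0.1457) + 3.70 × 0.1457 = 9.099 + 0.5390 = 9.638 mg/L.

D ≈ 9.64 mg/L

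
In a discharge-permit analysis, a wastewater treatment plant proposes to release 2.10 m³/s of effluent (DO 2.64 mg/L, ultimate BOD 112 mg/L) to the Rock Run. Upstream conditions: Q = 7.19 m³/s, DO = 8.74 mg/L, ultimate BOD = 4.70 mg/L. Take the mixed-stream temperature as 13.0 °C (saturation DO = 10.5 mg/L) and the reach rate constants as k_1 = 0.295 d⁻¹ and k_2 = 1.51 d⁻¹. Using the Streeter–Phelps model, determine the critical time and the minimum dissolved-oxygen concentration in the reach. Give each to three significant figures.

t_c ≈ 0.857 d; minimum DO ≈ 6.11 mg/L

Mixed DO = (7.19×8.74 + 2.10×2.64)/(7.19+2.10) = 68.38/9.290 = 7.361 mg/L.
Mixed L₀ = (7.19×4.70 + 2.10×112)/(9.290) = 269.0/9.290 = 28.96 mg/L.
Initial deficit D₀ = C_s − DO₀ = 10.5 − 7.361 = 3.139 mg/L.
t_c = (1/1.215) ln[(1.51/0.295)(1 − 3.139×1.215/(0.295×28.96))] = 0.8230 × ln(2.833) = 0.8571 d.
D_c = (0.295/1.51) × 28.96 × e^(−0.295×0.8571) = 0.1954 × 28.96 × 0.7766 = 4.393 mg/L.
Minimum DO = 10.5 − 4.393 = 6.107 mg/L.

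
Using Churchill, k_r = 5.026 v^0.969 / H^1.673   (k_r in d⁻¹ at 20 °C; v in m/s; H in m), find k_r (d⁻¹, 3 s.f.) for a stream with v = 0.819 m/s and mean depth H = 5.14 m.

k_r = 5.026 × 0.819^0.969 / 5.14^1.673 = 5.026 × 0.8241 / 15.47 = 0.2678 d⁻¹.

k_r ≈ 0.268 d⁻¹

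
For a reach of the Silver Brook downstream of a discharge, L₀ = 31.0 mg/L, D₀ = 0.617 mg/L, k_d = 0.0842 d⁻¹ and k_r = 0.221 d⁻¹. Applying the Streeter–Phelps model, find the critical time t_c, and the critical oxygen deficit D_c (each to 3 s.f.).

At the critical point dD/dt = 0, so k_d L₀ e^(−k_d t) = k_r D. Substituting D(t) from the Streeter–Phelps equation and solving for t gives
t_c = ln[(k_r/k_d)(1 − D₀(k_r−k_d)/(k_d L₀))] / (k_r−k_d).
Here k_r−k_d = 0.1368 d⁻¹ and 1 − D₀(k_r−k_d)/(k_d L₀) = 1 − 0.617×0.1368/(0.0842×31.0) = 0.9677, so
t_c = ln(2.625 × 0.9677) / 0.1368 = 0.9321 / 0.1368 = 6.814 d.
D_c = (k_d/k_r) L₀ e^(−k_d t_c) = (0.0842/0.221) × 31.0 × e^(−0.0842×6.814) = 0.3810 × 31.0 × 0.5634 = 6.655 mg/L.

t_c ≈ 6.81 d; D_c ≈ 6.65 mg/L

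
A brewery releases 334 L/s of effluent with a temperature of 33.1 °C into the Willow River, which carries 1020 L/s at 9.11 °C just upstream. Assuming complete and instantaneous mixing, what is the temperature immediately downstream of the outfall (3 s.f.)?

15.0 °C

Flow-weighted mixing: C = (Q_r C_r + Q_w C_w)/(Q_r + Q_w)
= (1020×9.11 + 334×33.1)/(1020 + 334) = 20350/1354 = 15.03 °C.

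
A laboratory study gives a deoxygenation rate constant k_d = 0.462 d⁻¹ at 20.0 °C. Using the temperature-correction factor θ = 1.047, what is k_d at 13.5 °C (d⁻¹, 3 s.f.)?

k_d ≈ 0.343 d⁻¹

k_d(T₂) = k_d(T₁) · θ^(T₂−T₁) = 0.462 × 1.047^(13.5−20.0)
= 0.462 × 1.047^-6.50 = 0.462 × 0.7419 = 0.3428 d⁻¹.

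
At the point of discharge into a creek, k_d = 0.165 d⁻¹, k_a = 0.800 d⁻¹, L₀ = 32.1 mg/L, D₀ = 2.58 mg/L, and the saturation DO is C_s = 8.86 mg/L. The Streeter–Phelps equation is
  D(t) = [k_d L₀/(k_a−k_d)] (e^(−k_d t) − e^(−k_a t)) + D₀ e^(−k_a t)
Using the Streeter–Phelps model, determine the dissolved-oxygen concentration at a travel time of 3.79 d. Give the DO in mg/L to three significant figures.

DO ≈ 4.67 mg/L

k_d L₀/(k_a−k_d) = 0.165×32.1/(0.800−0.165) = 5.297/0.6350 = 8.341 mg/L.
e^(−k_d t) = e^(−0.165×3.790) = 0.5351; e^(−k_a t) = e^(−0.800×3.790) = 0.04822.
D = 8.341 × (0.5351 − 0.04822) + 2.58 × 0.04822 = 4.061 + 0.1244 = 4.185 mg/L.
DO = C_s − D = 8.86 − 4.185 = 4.675 mg/L.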